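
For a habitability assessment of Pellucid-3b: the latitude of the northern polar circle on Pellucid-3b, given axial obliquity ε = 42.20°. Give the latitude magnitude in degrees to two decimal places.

The polar circle is the lowest latitude that experiences at least one full rotation of continuous daylight at the northern-summer solstice; it lies at |φ| = 90° − ε = 90° − 42.20° = 47.80°.

47.80°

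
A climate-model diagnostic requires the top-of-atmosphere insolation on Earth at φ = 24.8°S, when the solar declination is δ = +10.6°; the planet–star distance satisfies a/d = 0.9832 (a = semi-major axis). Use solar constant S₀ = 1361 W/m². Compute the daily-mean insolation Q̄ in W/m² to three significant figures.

cos H₀ = −tan(-24.8°) tan(+10.600°) = 0.0865, H₀ = 1.4842 rad.
Bracket: H₀ sin φ sin δ + cos φ cos δ sin H₀ = 1.4842×-0.41945×0.18395 + 0.90778×0.98294×0.99625 = -0.114518 + 0.888947 = 0.774429.
Inverse-square distance factor (a/d)² = 0.9832² = 0.966682.
Q̄ = (S₀/π) × 0.966682 × [bracket] = (1361/π) × 0.966682 × 0.774429 = 324.3 W/m².

Q̄ ≈ 324 W/m²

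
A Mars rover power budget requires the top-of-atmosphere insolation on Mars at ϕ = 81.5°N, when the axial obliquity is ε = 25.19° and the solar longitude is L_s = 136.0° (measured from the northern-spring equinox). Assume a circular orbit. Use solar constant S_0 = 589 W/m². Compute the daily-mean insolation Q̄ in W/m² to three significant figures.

Solar declination: sin δ = sin ε · sin L_s = sin 25.19° × sin 136.0° = 0.29566, so δ = +17.197°.
cos h₀ = −tan(+81.5°) tan(+17.197°) = -2.0709 ≤ −1 ⇒ polar day, h₀ = π.
Bracket: h₀ sin ϕ sin δ + cos ϕ cos δ sin h₀ = 3.1416×0.98902×0.29566 + 0.14781×0.95529×0.00000 = 0.918647 + 0.000000 = 0.918647.
Q̄ = (S_0/π) × [bracket] = (589/π) × 0.918647 = 172.2 W/m².

Q̄ ≈ 172 W/m²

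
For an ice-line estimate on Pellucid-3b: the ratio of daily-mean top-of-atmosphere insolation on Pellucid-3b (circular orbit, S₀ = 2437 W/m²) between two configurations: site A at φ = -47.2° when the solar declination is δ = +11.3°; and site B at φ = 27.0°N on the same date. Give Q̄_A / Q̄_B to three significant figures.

Q̄_A / Q̄_B ≈ 0.448

— Configuration A (φ=-47.2°):
cos H₀ = −tan(-47.2°) tan(+11.300°) = 0.2158, H₀ = 1.3533 rad.
Bracket: H₀ sin φ sin δ + cos φ cos δ sin H₀ = 1.3533×-0.73373×0.19595 + 0.67944×0.98061×0.97644 = -0.194570 + 0.650568 = 0.455998.
Q̄ = (S₀/π) × [bracket] = (2437/π) × 0.455998 = 353.73 W/m².
— Configuration B (φ=+27.0°):
cos H₀ = −tan(+27.0°) tan(+11.300°) = -0.1018, H₀ = 1.6728 rad.
Bracket: H₀ sin φ sin δ + cos φ cos δ sin H₀ = 1.6728×0.45399×0.19595 + 0.89101×0.98061×0.99480 = 0.148811 + 0.869190 = 1.018001.
Q̄ = (S₀/π) × [bracket] = (2437/π) × 1.018001 = 789.68 W/m².
Ratio Q̄_A / Q̄_B = 353.73 / 789.68 = 0.4479.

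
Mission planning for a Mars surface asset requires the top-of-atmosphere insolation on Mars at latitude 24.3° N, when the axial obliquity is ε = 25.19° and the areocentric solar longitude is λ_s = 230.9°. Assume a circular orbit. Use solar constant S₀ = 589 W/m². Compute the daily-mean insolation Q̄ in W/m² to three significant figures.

Q̄ ≈ 123 W/m²

sin δ = sin 25.19° × sin 230.9° = -0.33030, so δ = -19.287°.
cos H₀ = −tan(+24.3°) tan(-19.287°) = 0.1580, H₀ = 1.4121 rad.
Bracket: H₀ sin φ sin δ + cos φ cos δ sin H₀ = 1.4121×0.41151×-0.33030 + 0.91140×0.94388×0.98744 = -0.191935 + 0.849447 = 0.657512.
Q̄ = (S₀/π) × [bracket] = (589/π) × 0.657512 = 123.3 W/m².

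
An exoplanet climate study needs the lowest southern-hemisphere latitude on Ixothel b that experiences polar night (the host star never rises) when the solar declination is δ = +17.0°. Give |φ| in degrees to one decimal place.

|φ| = 73.0°

Polar night requires cos H₀ = −tan φ tan δ ≥ 1, i.e. tan φ tan δ ≤ −1.
The boundary is |tan φ| · |tan δ| = 1, so |φ| = 90° − |δ| = 90° − 17.0° = 73.0° in the southern hemisphere.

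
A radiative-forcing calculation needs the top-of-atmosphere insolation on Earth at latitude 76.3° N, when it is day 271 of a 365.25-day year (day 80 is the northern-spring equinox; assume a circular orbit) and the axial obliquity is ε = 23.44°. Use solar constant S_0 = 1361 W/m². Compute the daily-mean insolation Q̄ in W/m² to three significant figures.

Q̄ ≈ 67.5 W/m²

Solar longitude: L_s = 360° × (271 − 80)/365.25 = 188.255°.
sin δ = sin 23.44° × sin 188.255° = -0.05711, so δ = -3.274°.
cos h₀ = −tan(+76.3°) tan(-3.274°) = 0.2347, h₀ = 1.3339 rad.
Bracket: h₀ sin ϕ sin δ + cos ϕ cos δ sin h₀ = 1.3339×0.97155×-0.05711 + 0.23684×0.99837×0.97208 = -0.074012 + 0.229852 = 0.155840.
Q̄ = (S_0/π) × [bracket] = (1361/π) × 0.155840 = 67.51 W/m².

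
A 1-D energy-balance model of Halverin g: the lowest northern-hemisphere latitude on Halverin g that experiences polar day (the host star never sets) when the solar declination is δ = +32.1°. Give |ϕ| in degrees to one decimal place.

|ϕ| = 57.9°

Polar day requires cos h₀ = −tan ϕ tan δ ≤ −1, i.e. tan ϕ tan δ ≥ 1.
The boundary is |tan ϕ| · |tan δ| = 1, so |ϕ| = 90° − |δ| = 90° − 32.1° = 57.9° in the northern hemisphere.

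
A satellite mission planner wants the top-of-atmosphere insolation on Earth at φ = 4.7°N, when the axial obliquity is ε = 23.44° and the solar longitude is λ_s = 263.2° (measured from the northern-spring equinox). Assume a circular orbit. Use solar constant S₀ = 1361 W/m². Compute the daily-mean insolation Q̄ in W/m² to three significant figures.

Q̄ ≈ 375 W/m²

Solar declination: sin δ = sin ε · sin λ_s = sin 23.44° × sin 263.2° = -0.39499, so δ = -23.265°.
cos H₀ = −tan(+4.7°) tan(-23.265°) = 0.0353, H₀ = 1.5354 rad.
Bracket: H₀ sin φ sin δ + cos φ cos δ sin H₀ = 1.5354×0.08194×-0.39499 + 0.99664×0.91869×0.99938 = -0.049694 + 0.915036 = 0.865342.
Q̄ = (S₀/π) × [bracket] = (1361/π) × 0.865342 = 374.9 W/m².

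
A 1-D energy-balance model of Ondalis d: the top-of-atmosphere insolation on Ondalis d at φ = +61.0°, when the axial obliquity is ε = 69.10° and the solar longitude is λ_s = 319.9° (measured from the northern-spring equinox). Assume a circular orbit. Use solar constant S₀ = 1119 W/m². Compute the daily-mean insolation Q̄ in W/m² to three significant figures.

Q̄ ≈ 0.00 W/m²

Solar declination: sin δ = sin ε · sin λ_s = sin 69.10° × sin 319.9° = -0.60174, so δ = -36.995°.
cos H₀ = −tan(+61.0°) tan(-36.995°) = 1.3592 ≥ 1 ⇒ polar night, H₀ = 0 and Q̄ = 0.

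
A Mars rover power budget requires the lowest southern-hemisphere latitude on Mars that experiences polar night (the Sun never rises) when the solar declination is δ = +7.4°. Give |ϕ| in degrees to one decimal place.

Polar night requires cos h₀ = −tan ϕ tan δ ≥ 1, i.e. tan ϕ tan δ ≤ −1.
The boundary is |tan ϕ| · |tan δ| = 1, so |ϕ| = 90° − |δ| = 90° − 7.4° = 82.6° in the southern hemisphere.

|ϕ| = 82.6°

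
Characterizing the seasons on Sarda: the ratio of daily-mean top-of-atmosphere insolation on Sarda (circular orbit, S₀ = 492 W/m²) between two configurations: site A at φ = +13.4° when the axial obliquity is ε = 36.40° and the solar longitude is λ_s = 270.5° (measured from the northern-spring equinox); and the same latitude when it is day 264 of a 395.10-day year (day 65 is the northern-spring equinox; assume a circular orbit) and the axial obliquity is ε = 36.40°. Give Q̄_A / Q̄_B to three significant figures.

Q̄_A / Q̄_B ≈ 0.598

— Configuration A (φ=+13.4°):
Solar declination: sin δ = sin ε · sin λ_s = sin 36.40° × sin 270.5° = -0.59340, so δ = -36.398°.
cos H₀ = −tan(+13.4°) tan(-36.398°) = 0.1756, H₀ = 1.3942 rad.
Bracket: H₀ sin φ sin δ + cos φ cos δ sin H₀ = 1.3942×0.23175×-0.59340 + 0.97278×0.80491×0.98446 = -0.191731 + 0.770833 = 0.579102.
Q̄ = (S₀/π) × [bracket] = (492/π) × 0.579102 = 90.692 W/m².
— Configuration B (φ=+13.4°):
Solar longitude: λ_s = 360° × (264 − 65)/395.10 = 181.321°.
sin δ = sin 36.40° × sin 181.321° = -0.01368, so δ = -0.784°.
cos H₀ = −tan(+13.4°) tan(-0.784°) = 0.0033, H₀ = 1.5675 rad.
Bracket: H₀ sin φ sin δ + cos φ cos δ sin H₀ = 1.5675×0.23175×-0.01368 + 0.97278×0.99991×0.99999 = -0.004970 + 0.972683 = 0.967713.
Q̄ = (S₀/π) × [bracket] = (492/π) × 0.967713 = 151.55 W/m².
Ratio Q̄_A / Q̄_B = 90.692 / 151.55 = 0.5984.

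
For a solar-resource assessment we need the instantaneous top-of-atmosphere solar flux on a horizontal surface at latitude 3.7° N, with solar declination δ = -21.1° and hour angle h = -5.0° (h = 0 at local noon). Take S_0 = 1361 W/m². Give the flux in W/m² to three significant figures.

1.23e+03 W/m²

cos θ_z = sin ϕ sin δ + cos ϕ cos δ cos h = -0.023231 + 0.927466 = 0.904235.
Flux = S_0 · cos θ_z = 1361 × 0.904235 = 1231 W/m².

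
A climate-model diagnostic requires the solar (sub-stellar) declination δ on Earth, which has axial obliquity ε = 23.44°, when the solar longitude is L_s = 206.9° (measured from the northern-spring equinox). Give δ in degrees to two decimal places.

sin δ = sin ε · sin L_s = sin 23.44° × sin 206.9° = -0.179973.
δ = arcsin(-0.179973) = -10.37°.

δ = -10.37°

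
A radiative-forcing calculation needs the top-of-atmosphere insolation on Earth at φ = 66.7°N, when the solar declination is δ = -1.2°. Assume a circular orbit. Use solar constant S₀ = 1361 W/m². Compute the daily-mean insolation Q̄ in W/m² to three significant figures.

cos H₀ = −tan(+66.7°) tan(-1.200°) = 0.0486, H₀ = 1.5221 rad.
Bracket: H₀ sin φ sin δ + cos φ cos δ sin H₀ = 1.5221×0.91845×-0.02094 + 0.39555×0.99978×0.99882 = -0.029274 + 0.394996 = 0.365722.
Q̄ = (S₀/π) × [bracket] = (1361/π) × 0.365722 = 158.4 W/m².

Q̄ ≈ 158 W/m²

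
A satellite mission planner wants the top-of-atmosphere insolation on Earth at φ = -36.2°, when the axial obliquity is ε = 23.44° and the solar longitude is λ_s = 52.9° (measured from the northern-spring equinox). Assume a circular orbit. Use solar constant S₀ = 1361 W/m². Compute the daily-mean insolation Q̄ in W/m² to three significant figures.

Q̄ ≈ 214 W/m²

Solar declination: sin δ = sin ε · sin λ_s = sin 23.44° × sin 52.9° = 0.31727, so δ = +18.498°.
cos H₀ = −tan(-36.2°) tan(+18.498°) = 0.2449, H₀ = 1.3234 rad.
Bracket: H₀ sin φ sin δ + cos φ cos δ sin H₀ = 1.3234×-0.59061×0.31727 + 0.80696×0.94834×0.96956 = -0.247982 + 0.741978 = 0.493996.
Q̄ = (S₀/π) × [bracket] = (1361/π) × 0.493996 = 214.0 W/m².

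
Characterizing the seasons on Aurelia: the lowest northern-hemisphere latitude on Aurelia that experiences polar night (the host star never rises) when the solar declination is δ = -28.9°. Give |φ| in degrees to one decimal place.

Polar night requires cos H₀ = −tan φ tan δ ≥ 1, i.e. tan φ tan δ ≤ −1.
The boundary is |tan φ| · |tan δ| = 1, so |φ| = 90° − |δ| = 90° − 28.9° = 61.1° in the northern hemisphere.

|φ| = 61.1°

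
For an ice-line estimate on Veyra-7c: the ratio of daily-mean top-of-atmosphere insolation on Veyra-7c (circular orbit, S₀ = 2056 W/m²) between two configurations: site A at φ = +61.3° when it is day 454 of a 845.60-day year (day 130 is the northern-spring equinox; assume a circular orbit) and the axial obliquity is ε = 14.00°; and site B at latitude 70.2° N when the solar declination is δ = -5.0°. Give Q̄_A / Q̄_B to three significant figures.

— Configuration A (φ=+61.3°):
Solar longitude: λ_s = 360° × (454 − 130)/845.60 = 137.938°.
sin δ = sin 14.00° × sin 137.938° = 0.16207, so δ = +9.327°.
cos H₀ = −tan(+61.3°) tan(+9.327°) = -0.3000, H₀ = 1.8755 rad.
Bracket: H₀ sin φ sin δ + cos φ cos δ sin H₀ = 1.8755×0.87715×0.16207 + 0.48022×0.98678×0.95394 = 0.266621 + 0.452045 = 0.718666.
Q̄ = (S₀/π) × [bracket] = (2056/π) × 0.718666 = 470.33 W/m².
— Configuration B (φ=+70.2°):
cos H₀ = −tan(+70.2°) tan(-5.000°) = 0.2430, H₀ = 1.3253 rad.
Bracket: H₀ sin φ sin δ + cos φ cos δ sin H₀ = 1.3253×0.94088×-0.08716 + 0.33874×0.99619×0.97002 = -0.108684 + 0.327333 = 0.218649.
Q̄ = (S₀/π) × [bracket] = (2056/π) × 0.218649 = 143.09 W/m².
Ratio Q̄_A / Q̄_B = 470.33 / 143.09 = 3.287.

Q̄_A / Q̄_B ≈ 3.29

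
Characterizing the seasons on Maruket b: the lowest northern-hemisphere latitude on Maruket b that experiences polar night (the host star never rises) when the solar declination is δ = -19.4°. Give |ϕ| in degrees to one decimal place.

|ϕ| = 70.6°

Polar night requires cos h₀ = −tan ϕ tan δ ≥ 1, i.e. tan ϕ tan δ ≤ −1.
The boundary is |tan ϕ| · |tan δ| = 1, so |ϕ| = 90° − |δ| = 90° − 19.4° = 70.6° in the northern hemisphere.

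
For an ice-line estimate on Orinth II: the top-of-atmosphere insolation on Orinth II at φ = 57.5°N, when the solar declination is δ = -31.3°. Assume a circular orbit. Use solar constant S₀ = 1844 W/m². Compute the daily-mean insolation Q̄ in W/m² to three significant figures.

Q̄ ≈ 2.48 W/m²

cos H₀ = −tan(+57.5°) tan(-31.300°) = 0.9544, H₀ = 0.3032 rad.
Bracket: H₀ sin φ sin δ + cos φ cos δ sin H₀ = 0.3032×0.84339×-0.51952 + 0.53730×0.85446×0.29858 = -0.132849 + 0.137078 = 0.004229.
Q̄ = (S₀/π) × [bracket] = (1844/π) × 0.004229 = 2.482 W/m².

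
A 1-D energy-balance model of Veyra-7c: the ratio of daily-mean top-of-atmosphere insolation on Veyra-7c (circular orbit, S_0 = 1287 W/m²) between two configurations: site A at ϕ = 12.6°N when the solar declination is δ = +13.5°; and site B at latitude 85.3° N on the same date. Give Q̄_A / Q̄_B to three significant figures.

— Configuration A (ϕ=+12.6°):
cos h₀ = −tan(+12.6°) tan(+13.500°) = -0.0537, h₀ = 1.6245 rad.
Bracket: h₀ sin ϕ sin δ + cos ϕ cos δ sin h₀ = 1.6245×0.21814×0.23345 + 0.97592×0.97237×0.99856 = 0.082727 + 0.947589 = 1.030316.
Q̄ = (S_0/π) × [bracket] = (1287/π) × 1.030316 = 422.08 W/m².
— Configuration B (ϕ=+85.3°):
cos h₀ = −tan(+85.3°) tan(+13.500°) = -2.9201 ≤ −1 ⇒ polar day, h₀ = π.
Bracket: h₀ sin ϕ sin δ + cos ϕ cos δ sin h₀ = 3.1416×0.99664×0.23345 + 0.08194×0.97237×0.00000 = 0.730942 + 0.000000 = 0.730942.
Q̄ = (S_0/π) × [bracket] = (1287/π) × 0.730942 = 299.44 W/m².
Ratio Q̄_A / Q̄_B = 422.08 / 299.44 = 1.410.

Q̄_A / Q̄_B ≈ 1.41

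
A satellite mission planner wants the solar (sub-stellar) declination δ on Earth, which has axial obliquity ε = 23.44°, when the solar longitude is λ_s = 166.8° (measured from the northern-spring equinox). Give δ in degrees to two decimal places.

sin δ = sin ε · sin λ_s = sin 23.44° × sin 166.8° = 0.090835.
δ = arcsin(0.090835) = +5.21°.

δ = +5.21°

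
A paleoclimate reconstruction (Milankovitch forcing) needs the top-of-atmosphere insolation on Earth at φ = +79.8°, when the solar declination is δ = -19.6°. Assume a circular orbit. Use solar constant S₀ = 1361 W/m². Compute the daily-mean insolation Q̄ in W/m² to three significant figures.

Q̄ ≈ 0.00 W/m²

cos H₀ = −tan(+79.8°) tan(-19.600°) = 1.9790 ≥ 1 ⇒ polar night, H₀ = 0 and Q̄ = 0.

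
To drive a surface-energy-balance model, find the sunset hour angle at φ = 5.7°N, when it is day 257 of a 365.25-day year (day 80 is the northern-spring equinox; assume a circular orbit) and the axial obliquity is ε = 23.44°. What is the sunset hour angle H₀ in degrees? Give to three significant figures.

H₀ = 90.2°

Solar longitude: λ_s = 360° × (257 − 80)/365.25 = 174.456°.
sin δ = sin 23.44° × sin 174.456° = 0.03843, so δ = +2.203°.
cos H₀ = −tan φ · tan δ = −tan(+5.7°) × tan(+2.203°) = -0.0038, so H₀ = 1.5746 rad = 90.22°.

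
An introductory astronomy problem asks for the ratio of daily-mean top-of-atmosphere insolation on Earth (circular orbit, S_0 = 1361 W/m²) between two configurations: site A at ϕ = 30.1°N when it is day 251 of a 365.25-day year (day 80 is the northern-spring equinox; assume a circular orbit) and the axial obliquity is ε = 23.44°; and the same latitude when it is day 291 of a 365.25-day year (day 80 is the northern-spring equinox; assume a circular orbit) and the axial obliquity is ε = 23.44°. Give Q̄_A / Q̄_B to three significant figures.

— Configuration A (ϕ=+30.1°):
Solar longitude: L_s = 360° × (251 − 80)/365.25 = 168.542°.
sin δ = sin 23.44° × sin 168.542° = 0.07902, so δ = +4.532°.
cos h₀ = −tan(+30.1°) tan(+4.532°) = -0.0459, h₀ = 1.6168 rad.
Bracket: h₀ sin ϕ sin δ + cos ϕ cos δ sin h₀ = 1.6168×0.50151×0.07902 + 0.86515×0.99687×0.99894 = 0.064073 + 0.861528 = 0.925601.
Q̄ = (S_0/π) × [bracket] = (1361/π) × 0.925601 = 400.99 W/m².
— Configuration B (ϕ=+30.1°):
Solar longitude: L_s = 360° × (291 − 80)/365.25 = 207.967°.
sin δ = sin 23.44° × sin 207.967° = -0.18655, so δ = -10.751°.
cos h₀ = −tan(+30.1°) tan(-10.751°) = 0.1101, h₀ = 1.4605 rad.
Bracket: h₀ sin ϕ sin δ + cos ϕ cos δ sin h₀ = 1.4605×0.50151×-0.18655 + 0.86515×0.98245×0.99392 = -0.136640 + 0.844799 = 0.708159.
Q̄ = (S_0/π) × [bracket] = (1361/π) × 0.708159 = 306.79 W/m².
Ratio Q̄_A / Q̄_B = 400.99 / 306.79 = 1.307.

Q̄_A / Q̄_B ≈ 1.31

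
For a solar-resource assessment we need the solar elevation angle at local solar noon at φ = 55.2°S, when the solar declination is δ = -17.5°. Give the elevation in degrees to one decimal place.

52.3°

At local noon the hour angle is zero, so the zenith angle equals |φ − δ| = |-55.2° − (-17.500°)| = 37.700°.
Elevation = 90° − 37.700° = 52.3°.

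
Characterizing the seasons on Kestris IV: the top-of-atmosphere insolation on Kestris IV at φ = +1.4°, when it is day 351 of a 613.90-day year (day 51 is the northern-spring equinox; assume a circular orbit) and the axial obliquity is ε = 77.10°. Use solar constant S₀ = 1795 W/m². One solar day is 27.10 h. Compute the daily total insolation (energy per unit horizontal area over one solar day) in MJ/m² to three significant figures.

Solar longitude: λ_s = 360° × (351 − 51)/613.90 = 175.924°.
sin δ = sin 77.10° × sin 175.924° = 0.06928, so δ = +3.973°.
cos H₀ = −tan(+1.4°) tan(+3.973°) = -0.0017, H₀ = 1.5725 rad.
Bracket: H₀ sin φ sin δ + cos φ cos δ sin H₀ = 1.5725×0.02443×0.06928 + 0.99970×0.99760×1.00000 = 0.002661 + 0.997301 = 0.999962.
Q̄ = (S₀/π) × [bracket] = (1795/π) × 0.999962 = 571.34 W/m².
Daily total = Q̄ × 27.10 h × 3600 s/h = 571.34 × 27.10 × 3600 / 10⁶ = 55.74 MJ/m².

55.7 MJ/m²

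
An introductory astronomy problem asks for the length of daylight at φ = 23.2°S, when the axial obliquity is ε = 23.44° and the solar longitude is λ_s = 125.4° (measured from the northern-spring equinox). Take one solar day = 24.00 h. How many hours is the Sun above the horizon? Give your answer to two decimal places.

Solar declination: sin δ = sin ε · sin λ_s = sin 23.44° × sin 125.4° = 0.32425, so δ = +18.920°.
cos H₀ = −tan φ · tan δ = −tan(-23.2°) × tan(+18.920°) = 0.1469, so H₀ = 1.4234 rad = 81.55°.
Daylight = 2H₀/(2π) × 24.00 h = (1.4234/π) × 24.00 = 10.87 h.

10.87 h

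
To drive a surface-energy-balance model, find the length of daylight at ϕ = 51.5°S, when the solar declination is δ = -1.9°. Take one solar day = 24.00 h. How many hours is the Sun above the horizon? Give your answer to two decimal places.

cos h₀ = −tan ϕ · tan δ = −tan(-51.5°) × tan(-1.900°) = -0.0417, so h₀ = 1.6125 rad = 92.39°.
Daylight = 2h₀/(2π) × 24.00 h = (1.6125/π) × 24.00 = 12.32 h.

12.32 h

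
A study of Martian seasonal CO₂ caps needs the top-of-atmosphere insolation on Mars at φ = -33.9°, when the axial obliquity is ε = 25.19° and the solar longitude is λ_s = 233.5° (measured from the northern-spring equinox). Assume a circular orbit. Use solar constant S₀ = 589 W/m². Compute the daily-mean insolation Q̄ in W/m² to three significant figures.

Q̄ ≈ 207 W/m²

Solar declination: sin δ = sin ε · sin λ_s = sin 25.19° × sin 233.5° = -0.34214, so δ = -20.007°.
cos H₀ = −tan(-33.9°) tan(-20.007°) = -0.2447, H₀ = 1.8180 rad.
Bracket: H₀ sin φ sin δ + cos φ cos δ sin H₀ = 1.8180×-0.55775×-0.34214 + 0.83001×0.93965×0.96961 = 0.346926 + 0.756217 = 1.103143.
Q̄ = (S₀/π) × [bracket] = (589/π) × 1.103143 = 206.8 W/m².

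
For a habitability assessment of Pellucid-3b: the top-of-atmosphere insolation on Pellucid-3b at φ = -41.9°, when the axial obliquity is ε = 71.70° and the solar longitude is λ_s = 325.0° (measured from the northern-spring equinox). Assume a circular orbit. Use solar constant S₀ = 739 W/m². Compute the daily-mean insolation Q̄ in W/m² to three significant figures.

Q̄ ≈ 307 W/m²

Solar declination: sin δ = sin ε · sin λ_s = sin 71.70° × sin 325.0° = -0.54457, so δ = -32.995°.
cos H₀ = −tan(-41.9°) tan(-32.995°) = -0.5826, H₀ = 2.1927 rad.
Bracket: H₀ sin φ sin δ + cos φ cos δ sin H₀ = 2.1927×-0.66783×-0.54457 + 0.74431×0.83872×0.81278 = 0.797442 + 0.507392 = 1.304834.
Q̄ = (S₀/π) × [bracket] = (739/π) × 1.304834 = 306.9 W/m².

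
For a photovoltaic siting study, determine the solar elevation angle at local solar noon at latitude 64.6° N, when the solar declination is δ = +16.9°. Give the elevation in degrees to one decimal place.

At local noon the hour angle is zero, so the zenith angle equals |ϕ − δ| = |+64.6° − (+16.900°)| = 47.700°.
Elevation = 90° − 47.700° = 42.3°.

42.3°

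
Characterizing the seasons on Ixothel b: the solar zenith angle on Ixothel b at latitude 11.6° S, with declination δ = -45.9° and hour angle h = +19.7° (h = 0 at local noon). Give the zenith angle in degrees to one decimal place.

θ_z = 38.2°

cos θ_z = sin φ sin δ + cos φ cos δ cos h = 0.144399 + 0.641799 = 0.786198.
θ_z = arccos(0.786198) = 38.2°.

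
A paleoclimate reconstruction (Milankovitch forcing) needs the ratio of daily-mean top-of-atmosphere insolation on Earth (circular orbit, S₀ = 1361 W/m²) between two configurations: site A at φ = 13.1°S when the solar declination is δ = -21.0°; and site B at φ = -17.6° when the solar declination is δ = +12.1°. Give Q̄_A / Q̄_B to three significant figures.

Q̄_A / Q̄_B ≈ 1.25

— Configuration A (φ=-13.1°):
cos H₀ = −tan(-13.1°) tan(-21.000°) = -0.0893, H₀ = 1.6602 rad.
Bracket: H₀ sin φ sin δ + cos φ cos δ sin H₀ = 1.6602×-0.22665×-0.35837 + 0.97398×0.93358×0.99600 = 0.134849 + 0.905651 = 1.040500.
Q̄ = (S₀/π) × [bracket] = (1361/π) × 1.040500 = 450.77 W/m².
— Configuration B (φ=-17.6°):
cos H₀ = −tan(-17.6°) tan(+12.100°) = 0.0680, H₀ = 1.5027 rad.
Bracket: H₀ sin φ sin δ + cos φ cos δ sin H₀ = 1.5027×-0.30237×0.20962 + 0.95319×0.97778×0.99768 = -0.095245 + 0.929848 = 0.834603.
Q̄ = (S₀/π) × [bracket] = (1361/π) × 0.834603 = 361.57 W/m².
Ratio Q̄_A / Q̄_B = 450.77 / 361.57 = 1.247.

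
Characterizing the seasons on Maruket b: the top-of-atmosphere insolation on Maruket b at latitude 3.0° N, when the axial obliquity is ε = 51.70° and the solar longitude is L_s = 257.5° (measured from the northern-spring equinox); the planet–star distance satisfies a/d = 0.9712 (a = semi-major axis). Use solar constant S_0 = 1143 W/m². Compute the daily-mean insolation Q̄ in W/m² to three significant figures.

Solar declination: sin δ = sin ε · sin L_s = sin 51.70° × sin 257.5° = -0.76617, so δ = -50.012°.
cos h₀ = −tan(+3.0°) tan(-50.012°) = 0.0625, h₀ = 1.5083 rad.
Bracket: h₀ sin ϕ sin δ + cos ϕ cos δ sin h₀ = 1.5083×0.05234×-0.76617 + 0.99863×0.64263×0.99805 = -0.060485 + 0.640498 = 0.580013.
Inverse-square distance factor (a/d)² = 0.9712² = 0.943229.
Q̄ = (S_0/π) × 0.943229 × [bracket] = (1143/π) × 0.943229 × 0.580013 = 199.0 W/m².

Q̄ ≈ 199 W/m²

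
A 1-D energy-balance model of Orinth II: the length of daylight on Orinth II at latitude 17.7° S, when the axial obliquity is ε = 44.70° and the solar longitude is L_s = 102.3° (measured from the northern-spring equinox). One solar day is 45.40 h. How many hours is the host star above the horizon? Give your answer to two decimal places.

Solar declination: sin δ = sin ε · sin L_s = sin 44.70° × sin 102.3° = 0.68725, so δ = +43.413°.
cos h₀ = −tan ϕ · tan δ = −tan(-17.7°) × tan(+43.413°) = 0.3019, so h₀ = 1.2641 rad = 72.43°.
Daylight = 2h₀/(2π) × 45.40 h = (1.2641/π) × 45.40 = 18.27 h.

18.27 h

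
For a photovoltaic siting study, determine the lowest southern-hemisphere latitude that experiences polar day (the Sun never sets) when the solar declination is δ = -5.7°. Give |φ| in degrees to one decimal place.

Polar day requires cos H₀ = −tan φ tan δ ≤ −1, i.e. tan φ tan δ ≥ 1.
The boundary is |tan φ| · |tan δ| = 1, so |φ| = 90° − |δ| = 90° − 5.7° = 84.3° in the southern hemisphere.

|φ| = 84.3°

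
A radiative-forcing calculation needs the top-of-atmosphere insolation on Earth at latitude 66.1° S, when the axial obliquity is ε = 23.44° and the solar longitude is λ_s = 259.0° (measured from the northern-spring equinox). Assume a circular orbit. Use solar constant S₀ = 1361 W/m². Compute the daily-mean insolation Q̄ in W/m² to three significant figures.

Q̄ ≈ 487 W/m²

Solar declination: sin δ = sin ε · sin λ_s = sin 23.44° × sin 259.0° = -0.39048, so δ = -22.984°.
cos H₀ = −tan(-66.1°) tan(-22.984°) = -0.9572, H₀ = 2.8478 rad.
Bracket: H₀ sin φ sin δ + cos φ cos δ sin H₀ = 2.8478×-0.91425×-0.39048 + 0.40514×0.92061×0.28957 = 1.016654 + 0.108003 = 1.124657.
Q̄ = (S₀/π) × [bracket] = (1361/π) × 1.124657 = 487.2 W/m².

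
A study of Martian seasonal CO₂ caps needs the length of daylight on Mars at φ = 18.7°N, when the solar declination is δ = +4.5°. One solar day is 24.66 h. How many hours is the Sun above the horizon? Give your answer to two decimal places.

12.54 h

cos H₀ = −tan φ · tan δ = −tan(+18.7°) × tan(+4.500°) = -0.0266, so H₀ = 1.5974 rad = 91.53°.
Daylight = 2H₀/(2π) × 24.66 h = (1.5974/π) × 24.66 = 12.54 h.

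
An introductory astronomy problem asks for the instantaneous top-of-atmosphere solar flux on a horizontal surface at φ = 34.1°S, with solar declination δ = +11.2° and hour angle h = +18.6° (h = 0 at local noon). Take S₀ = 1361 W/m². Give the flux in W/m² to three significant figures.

cos θ_z = sin φ sin δ + cos φ cos δ cos h = -0.108895 + 0.769863 = 0.660968.
Flux = S₀ · cos θ_z = 1361 × 0.660968 = 899.6 W/m².

900 W/m²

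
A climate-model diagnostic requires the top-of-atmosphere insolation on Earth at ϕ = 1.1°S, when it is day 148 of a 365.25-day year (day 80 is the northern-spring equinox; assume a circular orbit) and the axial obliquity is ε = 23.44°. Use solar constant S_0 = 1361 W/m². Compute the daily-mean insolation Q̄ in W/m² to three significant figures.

Solar longitude: L_s = 360° × (148 − 80)/365.25 = 67.023°.
sin δ = sin 23.44° × sin 67.023° = 0.36623, so δ = +21.483°.
cos h₀ = −tan(-1.1°) tan(+21.483°) = 0.0076, h₀ = 1.5632 rad.
Bracket: h₀ sin ϕ sin δ + cos ϕ cos δ sin h₀ = 1.5632×-0.01920×0.36623 + 0.99982×0.93053×0.99997 = -0.010992 + 0.930335 = 0.919343.
Q̄ = (S_0/π) × [bracket] = (1361/π) × 0.919343 = 398.3 W/m².

Q̄ ≈ 398 W/m²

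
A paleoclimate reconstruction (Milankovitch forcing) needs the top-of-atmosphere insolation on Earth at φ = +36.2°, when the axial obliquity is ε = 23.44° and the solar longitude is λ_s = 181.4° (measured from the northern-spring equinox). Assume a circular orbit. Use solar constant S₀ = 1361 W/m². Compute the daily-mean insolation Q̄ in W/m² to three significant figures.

Q̄ ≈ 346 W/m²

Solar declination: sin δ = sin ε · sin λ_s = sin 23.44° × sin 181.4° = -0.00972, so δ = -0.557°.
cos H₀ = −tan(+36.2°) tan(-0.557°) = 0.0071, H₀ = 1.5637 rad.
Bracket: H₀ sin φ sin δ + cos φ cos δ sin H₀ = 1.5637×0.59061×-0.00972 + 0.80696×0.99995×0.99997 = -0.008977 + 0.806895 = 0.797918.
Q̄ = (S₀/π) × [bracket] = (1361/π) × 0.797918 = 345.7 W/m².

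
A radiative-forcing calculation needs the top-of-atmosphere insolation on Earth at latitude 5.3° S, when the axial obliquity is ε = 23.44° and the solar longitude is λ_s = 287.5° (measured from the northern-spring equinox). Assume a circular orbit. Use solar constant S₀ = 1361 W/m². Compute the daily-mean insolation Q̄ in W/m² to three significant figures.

Solar declination: sin δ = sin ε · sin λ_s = sin 23.44° × sin 287.5° = -0.37938, so δ = -22.295°.
cos H₀ = −tan(-5.3°) tan(-22.295°) = -0.0380, H₀ = 1.6088 rad.
Bracket: H₀ sin φ sin δ + cos φ cos δ sin H₀ = 1.6088×-0.09237×-0.37938 + 0.99572×0.92524×0.99928 = 0.056378 + 0.920617 = 0.976995.
Q̄ = (S₀/π) × [bracket] = (1361/π) × 0.976995 = 423.3 W/m².

Q̄ ≈ 423 W/m²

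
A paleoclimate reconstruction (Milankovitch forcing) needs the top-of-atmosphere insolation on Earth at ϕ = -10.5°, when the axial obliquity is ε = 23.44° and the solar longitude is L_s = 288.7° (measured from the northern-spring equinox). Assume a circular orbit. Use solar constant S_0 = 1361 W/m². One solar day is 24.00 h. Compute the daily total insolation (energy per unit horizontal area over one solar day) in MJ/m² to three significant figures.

Solar declination: sin δ = sin ε · sin L_s = sin 23.44° × sin 288.7° = -0.37679, so δ = -22.135°.
cos h₀ = −tan(-10.5°) tan(-22.135°) = -0.0754, h₀ = 1.6463 rad.
Bracket: h₀ sin ϕ sin δ + cos ϕ cos δ sin h₀ = 1.6463×-0.18224×-0.37679 + 0.98325×0.92630×0.99715 = 0.113045 + 0.908189 = 1.021234.
Q̄ = (S_0/π) × [bracket] = (1361/π) × 1.021234 = 442.42 W/m².
Daily total = Q̄ × 24.00 h × 3600 s/h = 442.42 × 24.00 × 3600 / 10⁶ = 38.23 MJ/m².

38.2 MJ/m²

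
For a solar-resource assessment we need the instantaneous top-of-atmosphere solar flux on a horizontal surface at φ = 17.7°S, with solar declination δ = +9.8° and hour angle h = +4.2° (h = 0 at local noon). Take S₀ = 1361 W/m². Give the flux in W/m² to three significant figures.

cos θ_z = sin φ sin δ + cos φ cos δ cos h = -0.051749 + 0.936239 = 0.884490.
Flux = S₀ · cos θ_z = 1361 × 0.884490 = 1204 W/m².

1.20e+03 W/m²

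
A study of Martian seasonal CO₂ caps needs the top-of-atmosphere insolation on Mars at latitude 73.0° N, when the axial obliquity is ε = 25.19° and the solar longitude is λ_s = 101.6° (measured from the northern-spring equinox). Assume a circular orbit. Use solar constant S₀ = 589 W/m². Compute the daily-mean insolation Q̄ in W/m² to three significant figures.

Q̄ ≈ 235 W/m²

Solar declination: sin δ = sin ε · sin λ_s = sin 25.19° × sin 101.6° = 0.41693, so δ = +24.641°.
cos H₀ = −tan(+73.0°) tan(+24.641°) = -1.5003 ≤ −1 ⇒ polar day, H₀ = π.
Bracket: H₀ sin φ sin δ + cos φ cos δ sin H₀ = 3.1416×0.95630×0.41693 + 0.29237×0.90894×0.00000 = 1.252588 + 0.000000 = 1.252588.
Q̄ = (S₀/π) × [bracket] = (589/π) × 1.252588 = 234.8 W/m².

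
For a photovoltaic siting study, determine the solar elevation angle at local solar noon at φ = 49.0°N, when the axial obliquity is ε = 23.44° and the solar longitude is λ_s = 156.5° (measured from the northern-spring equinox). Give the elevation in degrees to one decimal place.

50.1°

Solar declination: sin δ = sin ε · sin λ_s = sin 23.44° × sin 156.5° = 0.15862, so δ = +9.127°.
At local noon the hour angle is zero, so the zenith angle equals |φ − δ| = |+49.0° − (+9.127°)| = 39.873°.
Elevation = 90° − 39.873° = 50.1°.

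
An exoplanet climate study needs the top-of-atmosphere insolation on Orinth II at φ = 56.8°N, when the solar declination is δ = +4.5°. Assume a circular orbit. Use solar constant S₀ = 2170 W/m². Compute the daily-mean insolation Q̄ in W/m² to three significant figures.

Q̄ ≈ 451 W/m²

cos H₀ = −tan(+56.8°) tan(+4.500°) = -0.1203, H₀ = 1.6914 rad.
Bracket: H₀ sin φ sin δ + cos φ cos δ sin H₀ = 1.6914×0.83676×0.07846 + 0.54756×0.99692×0.99274 = 0.111044 + 0.541910 = 0.652954.
Q̄ = (S₀/π) × [bracket] = (2170/π) × 0.652954 = 451.0 W/m².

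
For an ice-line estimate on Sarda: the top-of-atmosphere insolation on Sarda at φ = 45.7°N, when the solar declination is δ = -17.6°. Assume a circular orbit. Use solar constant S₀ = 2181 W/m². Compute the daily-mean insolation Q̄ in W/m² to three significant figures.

Q̄ ≈ 251 W/m²

cos H₀ = −tan(+45.7°) tan(-17.600°) = 0.3251, H₀ = 1.2397 rad.
Bracket: H₀ sin φ sin δ + cos φ cos δ sin H₀ = 1.2397×0.71569×-0.30237 + 0.69842×0.95319×0.94569 = -0.268275 + 0.629571 = 0.361296.
Q̄ = (S₀/π) × [bracket] = (2181/π) × 0.361296 = 250.8 W/m².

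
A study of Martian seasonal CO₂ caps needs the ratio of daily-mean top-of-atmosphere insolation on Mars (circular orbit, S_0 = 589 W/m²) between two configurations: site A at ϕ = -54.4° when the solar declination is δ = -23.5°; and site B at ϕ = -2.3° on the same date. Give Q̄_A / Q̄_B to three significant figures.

— Configuration A (ϕ=-54.4°):
cos h₀ = −tan(-54.4°) tan(-23.500°) = -0.6073, h₀ = 2.2235 rad.
Bracket: h₀ sin ϕ sin δ + cos ϕ cos δ sin h₀ = 2.2235×-0.81310×-0.39875 + 0.58212×0.91706×0.79444 = 0.720911 + 0.424103 = 1.145014.
Q̄ = (S_0/π) × [bracket] = (589/π) × 1.145014 = 214.67 W/m².
— Configuration B (ϕ=-2.3°):
cos h₀ = −tan(-2.3°) tan(-23.500°) = -0.0175, h₀ = 1.5883 rad.
Bracket: h₀ sin ϕ sin δ + cos ϕ cos δ sin h₀ = 1.5883×-0.04013×-0.39875 + 0.99919×0.91706×0.99985 = 0.025416 + 0.916180 = 0.941596.
Q̄ = (S_0/π) × [bracket] = (589/π) × 0.941596 = 176.53 W/m².
Ratio Q̄_A / Q̄_B = 214.67 / 176.53 = 1.216.

Q̄_A / Q̄_B ≈ 1.22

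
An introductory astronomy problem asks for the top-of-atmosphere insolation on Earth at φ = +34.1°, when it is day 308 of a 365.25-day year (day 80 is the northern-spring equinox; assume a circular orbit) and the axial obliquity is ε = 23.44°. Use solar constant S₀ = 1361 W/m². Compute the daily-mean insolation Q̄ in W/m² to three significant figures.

Solar longitude: λ_s = 360° × (308 − 80)/365.25 = 224.723°.
sin δ = sin 23.44° × sin 224.723° = -0.27991, so δ = -16.255°.
cos H₀ = −tan(+34.1°) tan(-16.255°) = 0.1974, H₀ = 1.3721 rad.
Bracket: H₀ sin φ sin δ + cos φ cos δ sin H₀ = 1.3721×0.56064×-0.27991 + 0.82806×0.96002×0.98032 = -0.215322 + 0.779309 = 0.563987.
Q̄ = (S₀/π) × [bracket] = (1361/π) × 0.563987 = 244.3 W/m².

Q̄ ≈ 244 W/m²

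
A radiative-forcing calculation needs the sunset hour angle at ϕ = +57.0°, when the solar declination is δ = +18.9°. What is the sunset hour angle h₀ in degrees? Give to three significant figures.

h₀ = 122°

cos h₀ = −tan ϕ · tan δ = −tan(+57.0°) × tan(+18.900°) = -0.5272, so h₀ = 2.1261 rad = 121.82°.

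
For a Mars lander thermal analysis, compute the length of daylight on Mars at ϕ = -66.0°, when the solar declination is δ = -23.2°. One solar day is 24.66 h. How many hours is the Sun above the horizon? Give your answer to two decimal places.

cos h₀ = −tan ϕ · tan δ = −tan(-66.0°) × tan(-23.200°) = -0.9627, so h₀ = 2.8674 rad = 164.29°.
Daylight = 2h₀/(2π) × 24.66 h = (2.8674/π) × 24.66 = 22.51 h.

22.51 h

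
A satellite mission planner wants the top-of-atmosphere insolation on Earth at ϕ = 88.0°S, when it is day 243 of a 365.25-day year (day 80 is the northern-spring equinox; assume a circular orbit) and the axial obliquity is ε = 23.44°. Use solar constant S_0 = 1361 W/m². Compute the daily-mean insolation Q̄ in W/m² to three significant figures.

Q̄ ≈ 0.00 W/m²

Solar longitude: L_s = 360° × (243 − 80)/365.25 = 160.657°.
sin δ = sin 23.44° × sin 160.657° = 0.13176, so δ = +7.571°.
cos h₀ = −tan(-88.0°) tan(+7.571°) = 3.8062 ≥ 1 ⇒ polar night, h₀ = 0 and Q̄ = 0.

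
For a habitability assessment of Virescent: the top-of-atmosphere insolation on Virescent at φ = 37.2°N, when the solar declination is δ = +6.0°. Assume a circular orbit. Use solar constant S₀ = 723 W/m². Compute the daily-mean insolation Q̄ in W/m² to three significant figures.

Q̄ ≈ 206 W/m²

cos H₀ = −tan(+37.2°) tan(+6.000°) = -0.0798, H₀ = 1.6507 rad.
Bracket: H₀ sin φ sin δ + cos φ cos δ sin H₀ = 1.6507×0.60460×0.10453 + 0.79653×0.99452×0.99681 = 0.104322 + 0.789638 = 0.893960.
Q̄ = (S₀/π) × [bracket] = (723/π) × 0.893960 = 205.7 W/m².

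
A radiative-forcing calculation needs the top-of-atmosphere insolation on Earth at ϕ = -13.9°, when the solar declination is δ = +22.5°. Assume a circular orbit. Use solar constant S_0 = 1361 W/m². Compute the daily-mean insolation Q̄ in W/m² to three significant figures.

cos h₀ = −tan(-13.9°) tan(+22.500°) = 0.1025, h₀ = 1.4681 rad.
Bracket: h₀ sin ϕ sin δ + cos ϕ cos δ sin h₀ = 1.4681×-0.24023×0.38268 + 0.97072×0.92388×0.99473 = -0.134964 + 0.892103 = 0.757139.
Q̄ = (S_0/π) × [bracket] = (1361/π) × 0.757139 = 328.0 W/m².

Q̄ ≈ 328 W/m²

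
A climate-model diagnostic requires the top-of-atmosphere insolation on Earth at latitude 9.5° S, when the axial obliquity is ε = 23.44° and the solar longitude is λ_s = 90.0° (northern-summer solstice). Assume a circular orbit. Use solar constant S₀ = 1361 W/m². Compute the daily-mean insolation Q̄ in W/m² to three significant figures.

Solar declination: sin δ = sin ε · sin λ_s = sin 23.44° × sin 90.0° = 0.39779, so δ = +23.440°.
cos H₀ = −tan(-9.5°) tan(+23.440°) = 0.0726, H₀ = 1.4982 rad.
Bracket: H₀ sin φ sin δ + cos φ cos δ sin H₀ = 1.4982×-0.16505×0.39779 + 0.98629×0.91748×0.99736 = -0.098365 + 0.902512 = 0.804147.
Q̄ = (S₀/π) × [bracket] = (1361/π) × 0.804147 = 348.4 W/m².

Q̄ ≈ 348 W/m²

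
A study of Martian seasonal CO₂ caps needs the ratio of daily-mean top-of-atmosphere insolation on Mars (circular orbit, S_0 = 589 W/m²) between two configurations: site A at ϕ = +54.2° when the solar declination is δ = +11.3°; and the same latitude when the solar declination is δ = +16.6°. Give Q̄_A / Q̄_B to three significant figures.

Q̄_A / Q̄_B ≈ 0.869

— Configuration A (ϕ=+54.2°):
cos h₀ = −tan(+54.2°) tan(+11.300°) = -0.2771, h₀ = 1.8515 rad.
Bracket: h₀ sin ϕ sin δ + cos ϕ cos δ sin h₀ = 1.8515×0.81106×0.19595 + 0.58496×0.98061×0.96085 = 0.294254 + 0.551160 = 0.845414.
Q̄ = (S_0/π) × [bracket] = (589/π) × 0.845414 = 158.50 W/m².
— Configuration B (ϕ=+54.2°):
cos h₀ = −tan(+54.2°) tan(+16.600°) = -0.4133, h₀ = 1.9969 rad.
Bracket: h₀ sin ϕ sin δ + cos ϕ cos δ sin h₀ = 1.9969×0.81106×0.28569 + 0.58496×0.95832×0.91058 = 0.462705 + 0.510452 = 0.973157.
Q̄ = (S_0/π) × [bracket] = (589/π) × 0.973157 = 182.45 W/m².
Ratio Q̄_A / Q̄_B = 158.50 / 182.45 = 0.8687.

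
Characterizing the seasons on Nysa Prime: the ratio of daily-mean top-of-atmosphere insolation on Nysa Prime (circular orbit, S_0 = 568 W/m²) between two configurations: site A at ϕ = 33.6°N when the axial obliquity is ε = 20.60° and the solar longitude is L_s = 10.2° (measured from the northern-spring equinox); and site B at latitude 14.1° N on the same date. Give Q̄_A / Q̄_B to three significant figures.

— Configuration A (ϕ=+33.6°):
Solar declination: sin δ = sin ε · sin L_s = sin 20.60° × sin 10.2° = 0.06231, so δ = +3.572°.
cos h₀ = −tan(+33.6°) tan(+3.572°) = -0.0415, h₀ = 1.6123 rad.
Bracket: h₀ sin ϕ sin δ + cos ϕ cos δ sin h₀ = 1.6123×0.55339×0.06231 + 0.83292×0.99806×0.99914 = 0.055595 + 0.830589 = 0.886184.
Q̄ = (S_0/π) × [bracket] = (568/π) × 0.886184 = 160.22 W/m².
— Configuration B (ϕ=+14.1°):
cos h₀ = −tan(+14.1°) tan(+3.572°) = -0.0157, h₀ = 1.5865 rad.
Bracket: h₀ sin ϕ sin δ + cos ϕ cos δ sin h₀ = 1.5865×0.24362×0.06231 + 0.96987×0.99806×0.99988 = 0.024083 + 0.967872 = 0.991955.
Q̄ = (S_0/π) × [bracket] = (568/π) × 0.991955 = 179.35 W/m².
Ratio Q̄_A / Q̄_B = 160.22 / 179.35 = 0.8933.

Q̄_A / Q̄_B ≈ 0.893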